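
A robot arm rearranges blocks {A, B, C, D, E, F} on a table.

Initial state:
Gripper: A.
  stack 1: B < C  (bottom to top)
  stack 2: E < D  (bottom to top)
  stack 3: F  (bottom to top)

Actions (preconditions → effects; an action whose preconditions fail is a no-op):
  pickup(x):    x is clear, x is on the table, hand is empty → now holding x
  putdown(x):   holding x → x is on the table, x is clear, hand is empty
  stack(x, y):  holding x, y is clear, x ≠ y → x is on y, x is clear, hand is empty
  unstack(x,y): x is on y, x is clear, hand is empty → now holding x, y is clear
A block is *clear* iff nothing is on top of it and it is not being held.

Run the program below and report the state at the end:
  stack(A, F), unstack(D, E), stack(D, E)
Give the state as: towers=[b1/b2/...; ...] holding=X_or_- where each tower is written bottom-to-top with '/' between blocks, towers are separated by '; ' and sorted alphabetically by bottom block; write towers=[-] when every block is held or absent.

step 1 (stack(A, F)): towers=[B/C; E/D; F/A] holding=-
step 2 (unstack(D, E)): towers=[B/C; E; F/A] holding=D
step 3 (stack(D, E)): towers=[B/C; E/D; F/A] holding=-

towers=[B/C; E/D; F/A] holding=-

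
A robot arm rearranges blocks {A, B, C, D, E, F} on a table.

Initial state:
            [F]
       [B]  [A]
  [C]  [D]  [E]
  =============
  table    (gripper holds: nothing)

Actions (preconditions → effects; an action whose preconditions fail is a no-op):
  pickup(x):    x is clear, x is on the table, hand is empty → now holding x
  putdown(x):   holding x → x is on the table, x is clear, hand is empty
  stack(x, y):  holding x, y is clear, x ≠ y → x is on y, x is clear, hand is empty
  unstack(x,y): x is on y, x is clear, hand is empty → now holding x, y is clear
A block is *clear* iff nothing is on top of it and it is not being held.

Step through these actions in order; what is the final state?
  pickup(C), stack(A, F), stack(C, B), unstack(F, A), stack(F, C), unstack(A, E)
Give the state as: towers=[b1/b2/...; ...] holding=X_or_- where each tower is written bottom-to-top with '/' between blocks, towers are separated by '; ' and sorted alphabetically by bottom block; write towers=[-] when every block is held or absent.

towers=[D/B/C/F; E] holding=A

step 1 (pickup(C)): towers=[D/B; E/A/F] holding=C
step 2 (stack(A, F)) [no-op]: towers=[D/B; E/A/F] holding=C
step 3 (stack(C, B)): towers=[D/B/C; E/A/F] holding=-
step 4 (unstack(F, A)): towers=[D/B/C; E/A] holding=F
step 5 (stack(F, C)): towers=[D/B/C/F; E/A] holding=-
step 6 (unstack(A, E)): towers=[D/B/C/F; E] holding=A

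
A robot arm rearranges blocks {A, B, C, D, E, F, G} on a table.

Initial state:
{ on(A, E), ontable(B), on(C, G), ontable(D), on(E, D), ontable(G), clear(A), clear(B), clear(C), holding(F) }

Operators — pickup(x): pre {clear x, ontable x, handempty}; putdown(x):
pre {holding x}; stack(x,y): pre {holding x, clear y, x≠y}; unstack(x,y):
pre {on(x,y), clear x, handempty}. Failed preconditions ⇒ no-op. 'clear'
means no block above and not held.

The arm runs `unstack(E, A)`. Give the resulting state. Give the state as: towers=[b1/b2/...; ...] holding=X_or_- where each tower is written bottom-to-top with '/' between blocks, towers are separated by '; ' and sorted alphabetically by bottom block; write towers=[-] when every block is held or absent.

before: towers=[B; D/E/A; G/C] holding=F
pre[unstack(E, A)]: on(E,A) no, clear(E) no, handempty no
on(E,A), clear(E), handempty unmet → unstack(E, A) is a no-op
after:  towers=[B; D/E/A; G/C] holding=F

towers=[B; D/E/A; G/C] holding=F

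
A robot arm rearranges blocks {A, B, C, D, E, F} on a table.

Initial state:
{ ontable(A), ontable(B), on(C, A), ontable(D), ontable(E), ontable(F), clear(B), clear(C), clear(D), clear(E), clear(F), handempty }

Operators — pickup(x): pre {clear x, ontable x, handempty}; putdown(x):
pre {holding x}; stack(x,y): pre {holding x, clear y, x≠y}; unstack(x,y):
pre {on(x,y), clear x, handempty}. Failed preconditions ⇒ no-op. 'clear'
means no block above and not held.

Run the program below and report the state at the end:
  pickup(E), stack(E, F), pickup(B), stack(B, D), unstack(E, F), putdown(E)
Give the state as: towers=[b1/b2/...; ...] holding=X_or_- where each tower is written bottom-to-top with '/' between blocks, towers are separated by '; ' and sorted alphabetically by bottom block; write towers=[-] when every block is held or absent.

step 1 (pickup(E)): towers=[A/C; B; D; F] holding=E
step 2 (stack(E, F)): towers=[A/C; B; D; F/E] holding=-
step 3 (pickup(B)): towers=[A/C; D; F/E] holding=B
step 4 (stack(B, D)): towers=[A/C; D/B; F/E] holding=-
step 5 (unstack(E, F)): towers=[A/C; D/B; F] holding=E
step 6 (putdown(E)): towers=[A/C; D/B; E; F] holding=-

towers=[A/C; D/B; E; F] holding=-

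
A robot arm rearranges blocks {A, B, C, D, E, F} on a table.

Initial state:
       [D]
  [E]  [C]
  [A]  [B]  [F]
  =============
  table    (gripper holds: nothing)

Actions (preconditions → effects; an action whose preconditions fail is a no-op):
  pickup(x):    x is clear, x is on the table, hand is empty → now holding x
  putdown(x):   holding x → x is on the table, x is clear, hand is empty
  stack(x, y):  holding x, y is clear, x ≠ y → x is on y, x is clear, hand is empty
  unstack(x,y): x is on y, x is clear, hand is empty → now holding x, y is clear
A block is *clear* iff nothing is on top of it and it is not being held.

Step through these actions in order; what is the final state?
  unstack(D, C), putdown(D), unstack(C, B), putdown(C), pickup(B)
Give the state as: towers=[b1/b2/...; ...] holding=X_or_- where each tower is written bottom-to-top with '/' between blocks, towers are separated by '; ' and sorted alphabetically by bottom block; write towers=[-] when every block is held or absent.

towers=[A/E; C; D; F] holding=B

step 1 (unstack(D, C)): towers=[A/E; B/C; F] holding=D
step 2 (putdown(D)): towers=[A/E; B/C; D; F] holding=-
step 3 (unstack(C, B)): towers=[A/E; B; D; F] holding=C
step 4 (putdown(C)): towers=[A/E; B; C; D; F] holding=-
step 5 (pickup(B)): towers=[A/E; C; D; F] holding=B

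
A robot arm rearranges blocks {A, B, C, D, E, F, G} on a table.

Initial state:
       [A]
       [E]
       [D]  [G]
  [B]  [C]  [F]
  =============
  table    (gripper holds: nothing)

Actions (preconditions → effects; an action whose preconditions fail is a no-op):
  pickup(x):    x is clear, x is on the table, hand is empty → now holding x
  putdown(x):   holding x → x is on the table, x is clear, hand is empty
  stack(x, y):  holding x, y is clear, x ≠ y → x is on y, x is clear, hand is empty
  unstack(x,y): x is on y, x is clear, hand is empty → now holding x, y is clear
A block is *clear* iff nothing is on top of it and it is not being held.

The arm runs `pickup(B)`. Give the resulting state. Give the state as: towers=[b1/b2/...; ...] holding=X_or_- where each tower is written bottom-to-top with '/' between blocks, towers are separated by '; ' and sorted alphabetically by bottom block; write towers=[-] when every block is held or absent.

before: towers=[B; C/D/E/A; F/G] holding=-
pre[pickup(B)]: clear(B) ✓, ontable(B) ✓, handempty ✓
all met → apply pickup(B)
after:  towers=[C/D/E/A; F/G] holding=B

towers=[C/D/E/A; F/G] holding=B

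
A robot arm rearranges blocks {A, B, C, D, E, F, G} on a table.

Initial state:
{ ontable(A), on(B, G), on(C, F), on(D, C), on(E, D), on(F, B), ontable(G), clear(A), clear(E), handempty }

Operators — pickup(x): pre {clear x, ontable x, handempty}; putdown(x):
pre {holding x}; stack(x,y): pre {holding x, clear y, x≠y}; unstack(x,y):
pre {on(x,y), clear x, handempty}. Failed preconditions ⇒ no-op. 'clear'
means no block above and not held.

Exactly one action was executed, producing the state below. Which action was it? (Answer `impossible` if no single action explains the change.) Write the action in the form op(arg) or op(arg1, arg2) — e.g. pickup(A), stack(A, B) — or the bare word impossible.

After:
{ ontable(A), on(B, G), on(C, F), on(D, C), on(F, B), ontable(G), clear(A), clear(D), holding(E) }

unstack(E, D)

target: towers=[A; G/B/F/C/D] holding=E
         pickup(A) → towers=[G/B/F/C/D/E] holding=A
     unstack(E, D) → towers=[A; G/B/F/C/D] holding=E  ← match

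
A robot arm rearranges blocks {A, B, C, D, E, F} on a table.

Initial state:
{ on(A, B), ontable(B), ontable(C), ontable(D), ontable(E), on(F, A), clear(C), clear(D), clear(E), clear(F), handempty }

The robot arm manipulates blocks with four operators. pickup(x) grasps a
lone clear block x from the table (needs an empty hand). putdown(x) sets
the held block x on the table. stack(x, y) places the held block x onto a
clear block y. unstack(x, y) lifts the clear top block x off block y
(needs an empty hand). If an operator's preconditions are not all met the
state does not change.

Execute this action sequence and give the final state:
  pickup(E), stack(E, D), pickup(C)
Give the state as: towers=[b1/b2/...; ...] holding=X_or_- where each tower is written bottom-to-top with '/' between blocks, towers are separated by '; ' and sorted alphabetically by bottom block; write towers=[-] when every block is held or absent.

step 1 (pickup(E)): towers=[B/A/F; C; D] holding=E
step 2 (stack(E, D)): towers=[B/A/F; C; D/E] holding=-
step 3 (pickup(C)): towers=[B/A/F; D/E] holding=C

towers=[B/A/F; D/E] holding=C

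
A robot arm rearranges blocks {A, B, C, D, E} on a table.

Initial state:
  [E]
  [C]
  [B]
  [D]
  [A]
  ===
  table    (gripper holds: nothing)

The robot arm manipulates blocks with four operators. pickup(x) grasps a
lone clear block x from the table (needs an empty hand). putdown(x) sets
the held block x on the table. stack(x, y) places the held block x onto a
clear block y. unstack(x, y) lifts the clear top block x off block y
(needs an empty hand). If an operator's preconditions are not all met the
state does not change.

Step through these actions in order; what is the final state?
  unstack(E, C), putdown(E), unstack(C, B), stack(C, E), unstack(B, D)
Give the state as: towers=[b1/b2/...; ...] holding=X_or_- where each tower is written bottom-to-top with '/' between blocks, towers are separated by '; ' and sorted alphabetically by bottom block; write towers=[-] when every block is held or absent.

towers=[A/D; E/C] holding=B

step 1 (unstack(E, C)): towers=[A/D/B/C] holding=E
step 2 (putdown(E)): towers=[A/D/B/C; E] holding=-
step 3 (unstack(C, B)): towers=[A/D/B; E] holding=C
step 4 (stack(C, E)): towers=[A/D/B; E/C] holding=-
step 5 (unstack(B, D)): towers=[A/D; E/C] holding=B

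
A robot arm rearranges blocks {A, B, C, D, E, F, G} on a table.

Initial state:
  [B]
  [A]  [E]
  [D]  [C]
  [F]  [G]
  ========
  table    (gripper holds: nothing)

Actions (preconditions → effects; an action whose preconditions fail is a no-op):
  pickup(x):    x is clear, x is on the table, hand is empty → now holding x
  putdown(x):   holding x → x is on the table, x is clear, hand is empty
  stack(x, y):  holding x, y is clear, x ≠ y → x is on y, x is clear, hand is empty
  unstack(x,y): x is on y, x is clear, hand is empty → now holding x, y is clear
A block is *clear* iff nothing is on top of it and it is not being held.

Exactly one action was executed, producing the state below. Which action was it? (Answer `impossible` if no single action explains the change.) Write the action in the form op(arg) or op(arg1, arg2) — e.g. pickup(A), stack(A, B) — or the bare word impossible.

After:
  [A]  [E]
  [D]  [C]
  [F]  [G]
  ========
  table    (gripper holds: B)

target: towers=[F/D/A; G/C/E] holding=B
     unstack(B, A) → towers=[F/D/A; G/C/E] holding=B  ← match
     unstack(E, C) → towers=[F/D/A/B; G/C] holding=E

unstack(B, A)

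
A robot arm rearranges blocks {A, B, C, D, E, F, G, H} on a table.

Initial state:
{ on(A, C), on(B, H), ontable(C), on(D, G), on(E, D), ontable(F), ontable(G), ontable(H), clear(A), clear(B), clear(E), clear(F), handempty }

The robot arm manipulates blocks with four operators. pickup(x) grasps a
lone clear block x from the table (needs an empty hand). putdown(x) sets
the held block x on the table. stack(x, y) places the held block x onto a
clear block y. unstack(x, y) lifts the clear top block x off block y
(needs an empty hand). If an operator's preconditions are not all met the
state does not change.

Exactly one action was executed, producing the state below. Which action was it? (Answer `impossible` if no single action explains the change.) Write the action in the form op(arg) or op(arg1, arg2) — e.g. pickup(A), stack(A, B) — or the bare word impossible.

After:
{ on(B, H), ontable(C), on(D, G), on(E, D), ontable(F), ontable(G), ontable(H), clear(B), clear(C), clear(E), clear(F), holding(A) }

target: towers=[C; F; G/D/E; H/B] holding=A
     unstack(A, C) → towers=[C; F; G/D/E; H/B] holding=A  ← match
     unstack(E, D) → towers=[C/A; F; G/D; H/B] holding=E
     unstack(B, H) → towers=[C/A; F; G/D/E; H] holding=B
         pickup(F) → towers=[C/A; G/D/E; H/B] holding=F

unstack(A, C)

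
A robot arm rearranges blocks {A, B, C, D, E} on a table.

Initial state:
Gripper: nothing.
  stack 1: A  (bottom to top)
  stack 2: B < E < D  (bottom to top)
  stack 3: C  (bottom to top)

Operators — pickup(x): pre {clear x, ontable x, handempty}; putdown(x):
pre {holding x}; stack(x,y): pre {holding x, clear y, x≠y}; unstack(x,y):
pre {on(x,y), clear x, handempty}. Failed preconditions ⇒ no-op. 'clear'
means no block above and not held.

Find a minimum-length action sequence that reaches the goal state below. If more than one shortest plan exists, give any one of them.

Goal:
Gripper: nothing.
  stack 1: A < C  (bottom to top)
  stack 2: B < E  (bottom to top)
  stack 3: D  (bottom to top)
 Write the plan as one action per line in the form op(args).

step 1 (unstack(D, E)): towers=[A; B/E; C] holding=D
step 2 (putdown(D)): towers=[A; B/E; C; D] holding=-
step 3 (pickup(C)): towers=[A; B/E; D] holding=C
step 4 (stack(C, A)): towers=[A/C; B/E; D] holding=-
goal check: towers=[A/C; B/E; D] holding=- — reached (length 4, optimal by BFS)

unstack(D, E)
putdown(D)
pickup(C)
stack(C, A)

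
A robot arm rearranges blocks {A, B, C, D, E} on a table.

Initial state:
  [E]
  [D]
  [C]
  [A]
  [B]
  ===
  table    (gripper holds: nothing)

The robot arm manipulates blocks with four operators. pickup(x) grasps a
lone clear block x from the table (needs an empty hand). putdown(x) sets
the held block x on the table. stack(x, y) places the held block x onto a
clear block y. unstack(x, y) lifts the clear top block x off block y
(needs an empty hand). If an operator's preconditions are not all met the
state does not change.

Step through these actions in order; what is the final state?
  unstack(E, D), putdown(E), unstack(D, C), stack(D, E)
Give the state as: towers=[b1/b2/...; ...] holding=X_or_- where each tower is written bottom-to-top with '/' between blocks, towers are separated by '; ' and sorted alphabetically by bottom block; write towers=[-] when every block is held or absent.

step 1 (unstack(E, D)): towers=[B/A/C/D] holding=E
step 2 (putdown(E)): towers=[B/A/C/D; E] holding=-
step 3 (unstack(D, C)): towers=[B/A/C; E] holding=D
step 4 (stack(D, E)): towers=[B/A/C; E/D] holding=-

towers=[B/A/C; E/D] holding=-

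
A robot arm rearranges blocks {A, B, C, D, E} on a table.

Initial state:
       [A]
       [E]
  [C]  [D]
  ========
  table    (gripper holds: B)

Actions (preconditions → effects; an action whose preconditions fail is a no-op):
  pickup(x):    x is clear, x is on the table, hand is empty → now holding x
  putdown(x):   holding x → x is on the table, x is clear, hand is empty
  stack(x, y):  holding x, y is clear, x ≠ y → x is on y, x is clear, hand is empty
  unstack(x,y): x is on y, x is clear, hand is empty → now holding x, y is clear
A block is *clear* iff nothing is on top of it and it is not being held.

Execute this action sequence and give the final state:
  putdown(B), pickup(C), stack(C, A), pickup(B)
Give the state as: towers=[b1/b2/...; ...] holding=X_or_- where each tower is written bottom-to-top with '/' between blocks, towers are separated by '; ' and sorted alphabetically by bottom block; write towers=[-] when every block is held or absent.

step 1 (putdown(B)): towers=[B; C; D/E/A] holding=-
step 2 (pickup(C)): towers=[B; D/E/A] holding=C
step 3 (stack(C, A)): towers=[B; D/E/A/C] holding=-
step 4 (pickup(B)): towers=[D/E/A/C] holding=B

towers=[D/E/A/C] holding=B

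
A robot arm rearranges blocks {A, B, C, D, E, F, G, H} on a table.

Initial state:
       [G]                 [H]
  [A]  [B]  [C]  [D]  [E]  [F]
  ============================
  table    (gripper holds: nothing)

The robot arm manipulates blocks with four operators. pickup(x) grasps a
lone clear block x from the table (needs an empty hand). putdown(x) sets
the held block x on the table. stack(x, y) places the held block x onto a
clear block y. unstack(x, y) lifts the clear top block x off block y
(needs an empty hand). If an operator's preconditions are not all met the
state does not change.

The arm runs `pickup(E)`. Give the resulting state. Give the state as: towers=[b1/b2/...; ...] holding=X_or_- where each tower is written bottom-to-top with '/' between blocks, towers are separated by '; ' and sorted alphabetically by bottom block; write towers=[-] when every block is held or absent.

before: towers=[A; B/G; C; D; E; F/H] holding=-
pre[pickup(E)]: clear(E) yes, ontable(E) yes, handempty yes
all met → apply pickup(E)
after:  towers=[A; B/G; C; D; F/H] holding=E

towers=[A; B/G; C; D; F/H] holding=E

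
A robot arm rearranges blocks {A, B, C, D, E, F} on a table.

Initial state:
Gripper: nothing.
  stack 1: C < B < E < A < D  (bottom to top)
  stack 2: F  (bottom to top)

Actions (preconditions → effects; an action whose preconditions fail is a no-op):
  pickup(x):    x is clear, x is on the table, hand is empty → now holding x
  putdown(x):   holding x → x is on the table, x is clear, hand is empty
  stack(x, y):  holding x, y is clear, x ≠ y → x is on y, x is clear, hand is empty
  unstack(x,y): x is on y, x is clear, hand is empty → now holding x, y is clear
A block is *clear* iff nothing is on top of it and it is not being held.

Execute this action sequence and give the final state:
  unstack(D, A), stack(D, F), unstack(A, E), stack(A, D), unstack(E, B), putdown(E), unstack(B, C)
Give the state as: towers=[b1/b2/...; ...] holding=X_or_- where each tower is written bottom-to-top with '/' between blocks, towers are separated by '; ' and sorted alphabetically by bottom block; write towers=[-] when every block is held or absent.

step 1 (unstack(D, A)): towers=[C/B/E/A; F] holding=D
step 2 (stack(D, F)): towers=[C/B/E/A; F/D] holding=-
step 3 (unstack(A, E)): towers=[C/B/E; F/D] holding=A
step 4 (stack(A, D)): towers=[C/B/E; F/D/A] holding=-
step 5 (unstack(E, B)): towers=[C/B; F/D/A] holding=E
step 6 (putdown(E)): towers=[C/B; E; F/D/A] holding=-
step 7 (unstack(B, C)): towers=[C; E; F/D/A] holding=B

towers=[C; E; F/D/A] holding=B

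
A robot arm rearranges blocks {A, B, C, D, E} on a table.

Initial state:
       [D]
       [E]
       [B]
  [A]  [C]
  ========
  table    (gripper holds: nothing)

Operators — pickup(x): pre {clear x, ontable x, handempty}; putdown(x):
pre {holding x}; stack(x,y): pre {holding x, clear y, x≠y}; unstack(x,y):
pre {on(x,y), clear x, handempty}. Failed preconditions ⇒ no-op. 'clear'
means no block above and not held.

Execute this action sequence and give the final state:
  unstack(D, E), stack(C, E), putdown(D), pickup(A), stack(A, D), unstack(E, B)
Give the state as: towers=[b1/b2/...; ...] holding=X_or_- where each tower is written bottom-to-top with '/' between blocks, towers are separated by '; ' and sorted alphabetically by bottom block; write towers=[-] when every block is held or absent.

step 1 (unstack(D, E)): towers=[A; C/B/E] holding=D
step 2 (stack(C, E)) [no-op]: towers=[A; C/B/E] holding=D
step 3 (putdown(D)): towers=[A; C/B/E; D] holding=-
step 4 (pickup(A)): towers=[C/B/E; D] holding=A
step 5 (stack(A, D)): towers=[C/B/E; D/A] holding=-
step 6 (unstack(E, B)): towers=[C/B; D/A] holding=E

towers=[C/B; D/A] holding=E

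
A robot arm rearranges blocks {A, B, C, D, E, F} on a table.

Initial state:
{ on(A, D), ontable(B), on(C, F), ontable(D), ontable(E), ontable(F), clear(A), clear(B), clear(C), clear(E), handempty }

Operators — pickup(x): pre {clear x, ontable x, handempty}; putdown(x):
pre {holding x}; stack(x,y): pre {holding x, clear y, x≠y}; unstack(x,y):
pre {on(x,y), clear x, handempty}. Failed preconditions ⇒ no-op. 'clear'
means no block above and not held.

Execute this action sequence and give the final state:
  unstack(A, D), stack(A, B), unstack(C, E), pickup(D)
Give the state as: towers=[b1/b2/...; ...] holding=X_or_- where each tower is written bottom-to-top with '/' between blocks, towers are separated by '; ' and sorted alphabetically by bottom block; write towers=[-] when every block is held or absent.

towers=[B/A; E; F/C] holding=D

step 1 (unstack(A, D)): towers=[B; D; E; F/C] holding=A
step 2 (stack(A, B)): towers=[B/A; D; E; F/C] holding=-
step 3 (unstack(C, E)) [no-op]: towers=[B/A; D; E; F/C] holding=-
step 4 (pickup(D)): towers=[B/A; E; F/C] holding=D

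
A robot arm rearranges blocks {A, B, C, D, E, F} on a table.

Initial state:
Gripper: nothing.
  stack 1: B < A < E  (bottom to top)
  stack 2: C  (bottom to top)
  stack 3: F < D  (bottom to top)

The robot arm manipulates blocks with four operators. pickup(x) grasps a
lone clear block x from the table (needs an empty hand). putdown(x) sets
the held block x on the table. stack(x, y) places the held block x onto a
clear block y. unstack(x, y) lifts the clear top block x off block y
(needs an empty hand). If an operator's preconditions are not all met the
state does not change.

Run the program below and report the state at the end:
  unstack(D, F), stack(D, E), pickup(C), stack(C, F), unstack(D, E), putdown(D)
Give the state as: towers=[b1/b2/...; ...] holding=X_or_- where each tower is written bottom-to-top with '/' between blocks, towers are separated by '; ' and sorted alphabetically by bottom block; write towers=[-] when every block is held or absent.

towers=[B/A/E; D; F/C] holding=-

step 1 (unstack(D, F)): towers=[B/A/E; C; F] holding=D
step 2 (stack(D, E)): towers=[B/A/E/D; C; F] holding=-
step 3 (pickup(C)): towers=[B/A/E/D; F] holding=C
step 4 (stack(C, F)): towers=[B/A/E/D; F/C] holding=-
step 5 (unstack(D, E)): towers=[B/A/E; F/C] holding=D
step 6 (putdown(D)): towers=[B/A/E; D; F/C] holding=-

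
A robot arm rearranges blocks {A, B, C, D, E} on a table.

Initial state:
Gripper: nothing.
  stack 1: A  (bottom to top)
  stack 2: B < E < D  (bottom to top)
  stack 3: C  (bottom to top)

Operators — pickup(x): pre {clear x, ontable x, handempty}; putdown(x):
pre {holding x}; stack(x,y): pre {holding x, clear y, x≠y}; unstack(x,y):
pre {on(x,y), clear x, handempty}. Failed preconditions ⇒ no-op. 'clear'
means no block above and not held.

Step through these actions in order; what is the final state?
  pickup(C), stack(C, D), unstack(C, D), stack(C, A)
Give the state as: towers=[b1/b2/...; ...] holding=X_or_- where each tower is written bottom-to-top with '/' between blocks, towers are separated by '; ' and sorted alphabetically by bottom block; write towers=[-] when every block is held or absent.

step 1 (pickup(C)): towers=[A; B/E/D] holding=C
step 2 (stack(C, D)): towers=[A; B/E/D/C] holding=-
step 3 (unstack(C, D)): towers=[A; B/E/D] holding=C
step 4 (stack(C, A)): towers=[A/C; B/E/D] holding=-

towers=[A/C; B/E/D] holding=-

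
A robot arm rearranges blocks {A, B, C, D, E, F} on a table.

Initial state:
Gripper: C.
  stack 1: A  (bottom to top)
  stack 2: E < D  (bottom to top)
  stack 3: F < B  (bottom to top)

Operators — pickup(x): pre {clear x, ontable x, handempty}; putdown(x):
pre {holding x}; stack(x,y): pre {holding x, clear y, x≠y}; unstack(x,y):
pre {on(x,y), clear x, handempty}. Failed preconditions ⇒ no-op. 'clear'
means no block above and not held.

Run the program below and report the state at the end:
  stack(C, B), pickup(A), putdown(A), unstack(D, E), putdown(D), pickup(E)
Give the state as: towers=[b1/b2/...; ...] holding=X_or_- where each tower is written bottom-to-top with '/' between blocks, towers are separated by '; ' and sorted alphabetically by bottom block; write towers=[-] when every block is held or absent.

towers=[A; D; F/B/C] holding=E

step 1 (stack(C, B)): towers=[A; E/D; F/B/C] holding=-
step 2 (pickup(A)): towers=[E/D; F/B/C] holding=A
step 3 (putdown(A)): towers=[A; E/D; F/B/C] holding=-
step 4 (unstack(D, E)): towers=[A; E; F/B/C] holding=D
step 5 (putdown(D)): towers=[A; D; E; F/B/C] holding=-
step 6 (pickup(E)): towers=[A; D; F/B/C] holding=E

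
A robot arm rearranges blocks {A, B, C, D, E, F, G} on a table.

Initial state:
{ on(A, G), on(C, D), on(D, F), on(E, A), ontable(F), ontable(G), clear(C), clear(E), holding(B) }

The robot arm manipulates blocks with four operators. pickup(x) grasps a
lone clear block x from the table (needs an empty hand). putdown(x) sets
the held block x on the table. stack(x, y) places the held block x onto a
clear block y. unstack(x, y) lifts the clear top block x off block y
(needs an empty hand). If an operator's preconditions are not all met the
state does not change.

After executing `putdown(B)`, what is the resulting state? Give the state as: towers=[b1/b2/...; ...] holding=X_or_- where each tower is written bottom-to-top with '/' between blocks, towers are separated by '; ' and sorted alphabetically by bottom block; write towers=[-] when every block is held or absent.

towers=[B; F/D/C; G/A/E] holding=-

before: towers=[F/D/C; G/A/E] holding=B
pre[putdown(B)]: holding(B) yes
all met → apply putdown(B)
after:  towers=[B; F/D/C; G/A/E] holding=-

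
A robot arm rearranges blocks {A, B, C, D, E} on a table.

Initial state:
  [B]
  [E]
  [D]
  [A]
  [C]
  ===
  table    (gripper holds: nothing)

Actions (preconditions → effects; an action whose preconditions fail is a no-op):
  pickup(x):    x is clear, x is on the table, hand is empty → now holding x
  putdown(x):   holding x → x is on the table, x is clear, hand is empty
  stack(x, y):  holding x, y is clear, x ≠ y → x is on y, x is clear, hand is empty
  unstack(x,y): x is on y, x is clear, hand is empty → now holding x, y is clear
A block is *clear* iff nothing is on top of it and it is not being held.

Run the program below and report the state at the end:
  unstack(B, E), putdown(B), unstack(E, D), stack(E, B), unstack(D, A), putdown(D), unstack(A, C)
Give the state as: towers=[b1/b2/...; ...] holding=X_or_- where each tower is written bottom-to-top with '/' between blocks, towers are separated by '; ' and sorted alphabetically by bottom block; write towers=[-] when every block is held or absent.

towers=[B/E; C; D] holding=A

step 1 (unstack(B, E)): towers=[C/A/D/E] holding=B
step 2 (putdown(B)): towers=[B; C/A/D/E] holding=-
step 3 (unstack(E, D)): towers=[B; C/A/D] holding=E
step 4 (stack(E, B)): towers=[B/E; C/A/D] holding=-
step 5 (unstack(D, A)): towers=[B/E; C/A] holding=D
step 6 (putdown(D)): towers=[B/E; C/A; D] holding=-
step 7 (unstack(A, C)): towers=[B/E; C; D] holding=A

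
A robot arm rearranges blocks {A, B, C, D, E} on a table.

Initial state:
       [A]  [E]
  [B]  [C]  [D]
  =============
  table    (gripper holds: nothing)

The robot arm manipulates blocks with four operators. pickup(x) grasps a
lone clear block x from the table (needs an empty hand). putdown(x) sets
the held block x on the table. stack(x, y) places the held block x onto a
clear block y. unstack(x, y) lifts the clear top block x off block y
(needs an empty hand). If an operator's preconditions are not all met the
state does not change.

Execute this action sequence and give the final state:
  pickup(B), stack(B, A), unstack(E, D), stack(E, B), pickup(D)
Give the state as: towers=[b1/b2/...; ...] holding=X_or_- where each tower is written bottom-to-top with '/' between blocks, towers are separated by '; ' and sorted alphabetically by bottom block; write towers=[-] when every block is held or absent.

step 1 (pickup(B)): towers=[C/A; D/E] holding=B
step 2 (stack(B, A)): towers=[C/A/B; D/E] holding=-
step 3 (unstack(E, D)): towers=[C/A/B; D] holding=E
step 4 (stack(E, B)): towers=[C/A/B/E; D] holding=-
step 5 (pickup(D)): towers=[C/A/B/E] holding=D

towers=[C/A/B/E] holding=D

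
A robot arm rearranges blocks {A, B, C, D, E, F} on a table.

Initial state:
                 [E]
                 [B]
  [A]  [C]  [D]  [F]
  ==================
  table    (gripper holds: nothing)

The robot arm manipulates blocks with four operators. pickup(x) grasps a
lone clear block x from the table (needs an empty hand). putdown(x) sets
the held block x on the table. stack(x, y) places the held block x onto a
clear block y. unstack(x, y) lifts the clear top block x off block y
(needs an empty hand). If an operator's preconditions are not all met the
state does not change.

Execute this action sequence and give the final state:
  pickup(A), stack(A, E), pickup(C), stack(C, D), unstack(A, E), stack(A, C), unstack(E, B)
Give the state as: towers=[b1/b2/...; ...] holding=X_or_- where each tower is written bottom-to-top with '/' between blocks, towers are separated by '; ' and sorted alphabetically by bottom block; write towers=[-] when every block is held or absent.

step 1 (pickup(A)): towers=[C; D; F/B/E] holding=A
step 2 (stack(A, E)): towers=[C; D; F/B/E/A] holding=-
step 3 (pickup(C)): towers=[D; F/B/E/A] holding=C
step 4 (stack(C, D)): towers=[D/C; F/B/E/A] holding=-
step 5 (unstack(A, E)): towers=[D/C; F/B/E] holding=A
step 6 (stack(A, C)): towers=[D/C/A; F/B/E] holding=-
step 7 (unstack(E, B)): towers=[D/C/A; F/B] holding=E

towers=[D/C/A; F/B] holding=E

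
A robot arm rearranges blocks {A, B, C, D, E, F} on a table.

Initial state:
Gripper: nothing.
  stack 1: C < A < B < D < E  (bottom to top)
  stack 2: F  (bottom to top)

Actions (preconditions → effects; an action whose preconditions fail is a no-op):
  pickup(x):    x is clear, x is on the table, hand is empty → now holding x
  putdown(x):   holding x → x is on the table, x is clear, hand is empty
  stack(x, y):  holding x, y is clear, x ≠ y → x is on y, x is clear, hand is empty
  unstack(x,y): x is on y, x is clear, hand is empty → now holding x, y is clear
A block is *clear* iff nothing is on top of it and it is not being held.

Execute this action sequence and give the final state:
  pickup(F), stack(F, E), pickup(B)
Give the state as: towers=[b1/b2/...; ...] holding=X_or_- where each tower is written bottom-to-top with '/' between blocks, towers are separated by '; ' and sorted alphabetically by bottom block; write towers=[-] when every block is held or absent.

towers=[C/A/B/D/E/F] holding=-

step 1 (pickup(F)): towers=[C/A/B/D/E] holding=F
step 2 (stack(F, E)): towers=[C/A/B/D/E/F] holding=-
step 3 (pickup(B)) [no-op]: towers=[C/A/B/D/E/F] holding=-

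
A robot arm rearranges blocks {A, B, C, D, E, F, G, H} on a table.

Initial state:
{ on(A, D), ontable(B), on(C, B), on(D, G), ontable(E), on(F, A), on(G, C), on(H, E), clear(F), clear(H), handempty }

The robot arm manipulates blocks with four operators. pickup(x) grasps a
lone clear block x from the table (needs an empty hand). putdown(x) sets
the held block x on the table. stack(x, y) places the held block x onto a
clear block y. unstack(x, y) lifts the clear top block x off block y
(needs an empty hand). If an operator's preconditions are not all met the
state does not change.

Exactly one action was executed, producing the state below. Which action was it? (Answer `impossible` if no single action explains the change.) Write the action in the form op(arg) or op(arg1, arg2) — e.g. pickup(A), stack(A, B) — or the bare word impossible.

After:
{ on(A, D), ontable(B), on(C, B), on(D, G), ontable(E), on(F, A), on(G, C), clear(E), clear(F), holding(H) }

unstack(H, E)

target: towers=[B/C/G/D/A/F; E] holding=H
     unstack(H, E) → towers=[B/C/G/D/A/F; E] holding=H  ← match
     unstack(F, A) → towers=[B/C/G/D/A; E/H] holding=F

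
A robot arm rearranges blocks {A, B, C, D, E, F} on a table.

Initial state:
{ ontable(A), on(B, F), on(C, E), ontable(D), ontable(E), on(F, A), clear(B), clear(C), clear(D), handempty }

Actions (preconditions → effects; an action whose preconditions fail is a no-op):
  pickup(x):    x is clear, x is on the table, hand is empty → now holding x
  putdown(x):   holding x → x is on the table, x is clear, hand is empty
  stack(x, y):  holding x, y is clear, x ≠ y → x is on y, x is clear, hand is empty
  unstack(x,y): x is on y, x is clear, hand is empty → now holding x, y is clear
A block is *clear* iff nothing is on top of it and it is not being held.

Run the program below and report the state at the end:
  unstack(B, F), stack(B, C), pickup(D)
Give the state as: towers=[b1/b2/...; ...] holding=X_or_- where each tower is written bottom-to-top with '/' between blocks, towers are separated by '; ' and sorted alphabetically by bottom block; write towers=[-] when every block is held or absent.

step 1 (unstack(B, F)): towers=[A/F; D; E/C] holding=B
step 2 (stack(B, C)): towers=[A/F; D; E/C/B] holding=-
step 3 (pickup(D)): towers=[A/F; E/C/B] holding=D

towers=[A/F; E/C/B] holding=D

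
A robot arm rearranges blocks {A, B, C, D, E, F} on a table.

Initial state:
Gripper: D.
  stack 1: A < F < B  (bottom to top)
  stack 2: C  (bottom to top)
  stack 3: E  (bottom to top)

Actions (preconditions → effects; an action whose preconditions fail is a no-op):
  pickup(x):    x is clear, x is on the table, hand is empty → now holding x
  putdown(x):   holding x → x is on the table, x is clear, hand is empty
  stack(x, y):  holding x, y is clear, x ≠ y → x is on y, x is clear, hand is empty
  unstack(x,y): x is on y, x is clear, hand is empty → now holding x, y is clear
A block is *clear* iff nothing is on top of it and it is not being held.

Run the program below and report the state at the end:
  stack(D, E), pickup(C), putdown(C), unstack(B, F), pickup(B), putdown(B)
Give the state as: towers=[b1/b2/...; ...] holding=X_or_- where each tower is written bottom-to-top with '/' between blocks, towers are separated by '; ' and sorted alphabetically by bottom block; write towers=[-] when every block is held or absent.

towers=[A/F; B; C; E/D] holding=-

step 1 (stack(D, E)): towers=[A/F/B; C; E/D] holding=-
step 2 (pickup(C)): towers=[A/F/B; E/D] holding=C
step 3 (putdown(C)): towers=[A/F/B; C; E/D] holding=-
step 4 (unstack(B, F)): towers=[A/F; C; E/D] holding=B
step 5 (pickup(B)) [no-op]: towers=[A/F; C; E/D] holding=B
step 6 (putdown(B)): towers=[A/F; B; C; E/D] holding=-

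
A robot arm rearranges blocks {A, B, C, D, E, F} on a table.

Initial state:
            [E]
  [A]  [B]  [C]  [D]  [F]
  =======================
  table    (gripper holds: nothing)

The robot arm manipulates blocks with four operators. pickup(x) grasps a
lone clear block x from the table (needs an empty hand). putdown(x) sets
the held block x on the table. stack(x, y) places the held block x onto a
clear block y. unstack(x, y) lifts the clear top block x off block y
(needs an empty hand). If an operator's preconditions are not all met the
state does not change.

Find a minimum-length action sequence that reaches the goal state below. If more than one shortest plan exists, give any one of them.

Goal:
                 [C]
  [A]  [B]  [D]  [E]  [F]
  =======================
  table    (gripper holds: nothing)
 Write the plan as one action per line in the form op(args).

step 1 (unstack(E, C)): towers=[A; B; C; D; F] holding=E
step 2 (putdown(E)): towers=[A; B; C; D; E; F] holding=-
step 3 (pickup(C)): towers=[A; B; D; E; F] holding=C
step 4 (stack(C, E)): towers=[A; B; D; E/C; F] holding=-
goal check: towers=[A; B; D; E/C; F] holding=- — reached (length 4, optimal by BFS)

unstack(E, C)
putdown(E)
pickup(C)
stack(C, E)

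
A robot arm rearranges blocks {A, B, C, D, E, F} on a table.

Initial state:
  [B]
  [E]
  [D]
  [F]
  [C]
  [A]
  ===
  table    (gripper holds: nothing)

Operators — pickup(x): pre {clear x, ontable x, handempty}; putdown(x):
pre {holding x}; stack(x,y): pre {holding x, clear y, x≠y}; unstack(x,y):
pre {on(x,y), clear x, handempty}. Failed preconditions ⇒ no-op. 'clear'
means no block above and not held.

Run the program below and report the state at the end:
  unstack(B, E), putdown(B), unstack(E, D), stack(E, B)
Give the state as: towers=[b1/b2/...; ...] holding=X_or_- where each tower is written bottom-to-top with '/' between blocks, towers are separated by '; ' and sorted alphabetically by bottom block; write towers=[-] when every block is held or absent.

towers=[A/C/F/D; B/E] holding=-

step 1 (unstack(B, E)): towers=[A/C/F/D/E] holding=B
step 2 (putdown(B)): towers=[A/C/F/D/E; B] holding=-
step 3 (unstack(E, D)): towers=[A/C/F/D; B] holding=E
step 4 (stack(E, B)): towers=[A/C/F/D; B/E] holding=-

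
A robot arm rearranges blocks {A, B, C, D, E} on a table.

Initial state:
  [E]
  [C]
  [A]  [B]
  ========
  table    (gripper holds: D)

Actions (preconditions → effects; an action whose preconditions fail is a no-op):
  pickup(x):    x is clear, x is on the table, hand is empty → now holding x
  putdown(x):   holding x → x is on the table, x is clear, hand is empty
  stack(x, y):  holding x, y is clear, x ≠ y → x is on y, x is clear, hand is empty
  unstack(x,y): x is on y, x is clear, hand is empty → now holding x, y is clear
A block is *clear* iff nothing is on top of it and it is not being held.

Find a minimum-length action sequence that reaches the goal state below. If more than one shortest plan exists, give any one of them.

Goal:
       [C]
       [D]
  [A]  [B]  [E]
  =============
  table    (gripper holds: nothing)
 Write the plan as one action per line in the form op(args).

step 1 (stack(D, B)): towers=[A/C/E; B/D] holding=-
step 2 (unstack(E, C)): towers=[A/C; B/D] holding=E
step 3 (putdown(E)): towers=[A/C; B/D; E] holding=-
step 4 (unstack(C, A)): towers=[A; B/D; E] holding=C
step 5 (stack(C, D)): towers=[A; B/D/C; E] holding=-
goal check: towers=[A; B/D/C; E] holding=- — reached (length 5, optimal by BFS)

stack(D, B)
unstack(E, C)
putdown(E)
unstack(C, A)
stack(C, D)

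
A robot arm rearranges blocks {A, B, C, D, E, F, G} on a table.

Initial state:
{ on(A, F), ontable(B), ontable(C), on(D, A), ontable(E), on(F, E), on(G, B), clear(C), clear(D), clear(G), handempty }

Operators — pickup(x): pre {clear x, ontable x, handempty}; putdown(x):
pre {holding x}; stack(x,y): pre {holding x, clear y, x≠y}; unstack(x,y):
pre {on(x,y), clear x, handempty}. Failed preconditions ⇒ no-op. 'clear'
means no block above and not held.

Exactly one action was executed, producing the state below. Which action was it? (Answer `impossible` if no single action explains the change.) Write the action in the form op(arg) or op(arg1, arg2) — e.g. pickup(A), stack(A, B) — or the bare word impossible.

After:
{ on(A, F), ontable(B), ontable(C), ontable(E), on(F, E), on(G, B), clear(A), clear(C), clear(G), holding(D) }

unstack(D, A)

target: towers=[B/G; C; E/F/A] holding=D
     unstack(G, B) → towers=[B; C; E/F/A/D] holding=G
     unstack(D, A) → towers=[B/G; C; E/F/A] holding=D  ← match
         pickup(C) → towers=[B/G; E/F/A/D] holding=C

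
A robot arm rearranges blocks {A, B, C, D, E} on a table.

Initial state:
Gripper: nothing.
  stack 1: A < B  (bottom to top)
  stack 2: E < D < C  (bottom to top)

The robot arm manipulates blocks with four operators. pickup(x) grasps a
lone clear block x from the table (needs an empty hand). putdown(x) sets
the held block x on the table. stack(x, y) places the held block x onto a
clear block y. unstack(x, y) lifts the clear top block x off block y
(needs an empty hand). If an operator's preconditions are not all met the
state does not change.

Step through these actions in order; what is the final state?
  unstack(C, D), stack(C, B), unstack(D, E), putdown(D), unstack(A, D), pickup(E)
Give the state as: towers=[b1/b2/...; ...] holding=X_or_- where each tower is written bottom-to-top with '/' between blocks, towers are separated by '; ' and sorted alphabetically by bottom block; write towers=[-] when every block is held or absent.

towers=[A/B/C; D] holding=E

step 1 (unstack(C, D)): towers=[A/B; E/D] holding=C
step 2 (stack(C, B)): towers=[A/B/C; E/D] holding=-
step 3 (unstack(D, E)): towers=[A/B/C; E] holding=D
step 4 (putdown(D)): towers=[A/B/C; D; E] holding=-
step 5 (unstack(A, D)) [no-op]: towers=[A/B/C; D; E] holding=-
step 6 (pickup(E)): towers=[A/B/C; D] holding=E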